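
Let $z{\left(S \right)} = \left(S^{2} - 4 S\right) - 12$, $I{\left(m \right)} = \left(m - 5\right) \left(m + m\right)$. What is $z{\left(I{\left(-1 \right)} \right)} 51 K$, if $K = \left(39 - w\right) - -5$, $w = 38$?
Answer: $25704$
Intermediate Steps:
$I{\left(m \right)} = 2 m \left(-5 + m\right)$ ($I{\left(m \right)} = \left(-5 + m\right) 2 m = 2 m \left(-5 + m\right)$)
$z{\left(S \right)} = -12 + S^{2} - 4 S$
$K = 6$ ($K = \left(39 - 38\right) - -5 = \left(39 - 38\right) + 5 = 1 + 5 = 6$)
$z{\left(I{\left(-1 \right)} \right)} 51 K = \left(-12 + \left(2 \left(-1\right) \left(-5 - 1\right)\right)^{2} - 4 \cdot 2 \left(-1\right) \left(-5 - 1\right)\right) 51 \cdot 6 = \left(-12 + \left(2 \left(-1\right) \left(-6\right)\right)^{2} - 4 \cdot 2 \left(-1\right) \left(-6\right)\right) 51 \cdot 6 = \left(-12 + 12^{2} - 48\right) 51 \cdot 6 = \left(-12 + 144 - 48\right) 51 \cdot 6 = 84 \cdot 51 \cdot 6 = 4284 \cdot 6 = 25704$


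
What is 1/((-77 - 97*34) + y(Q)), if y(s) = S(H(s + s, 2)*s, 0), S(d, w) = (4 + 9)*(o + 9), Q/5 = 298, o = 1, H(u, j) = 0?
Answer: -1/3245 ≈ -0.00030817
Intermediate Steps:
Q = 1490 (Q = 5*298 = 1490)
S(d, w) = 130 (S(d, w) = (4 + 9)*(1 + 9) = 13*10 = 130)
y(s) = 130
1/((-77 - 97*34) + y(Q)) = 1/((-77 - 97*34) + 130) = 1/((-77 - 3298) + 130) = 1/(-3375 + 130) = 1/(-3245) = -1/3245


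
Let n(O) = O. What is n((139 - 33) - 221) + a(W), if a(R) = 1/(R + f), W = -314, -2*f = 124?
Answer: -43241/376 ≈ -115.00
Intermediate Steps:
f = -62 (f = -½*124 = -62)
a(R) = 1/(-62 + R) (a(R) = 1/(R - 62) = 1/(-62 + R))
n((139 - 33) - 221) + a(W) = ((139 - 33) - 221) + 1/(-62 - 314) = (106 - 221) + 1/(-376) = -115 - 1/376 = -43241/376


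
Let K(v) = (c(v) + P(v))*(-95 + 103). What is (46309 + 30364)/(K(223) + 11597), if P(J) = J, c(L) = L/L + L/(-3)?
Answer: 230019/38383 ≈ 5.9927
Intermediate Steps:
c(L) = 1 - L/3 (c(L) = 1 + L*(-1/3) = 1 - L/3)
K(v) = 8 + 16*v/3 (K(v) = ((1 - v/3) + v)*(-95 + 103) = (1 + 2*v/3)*8 = 8 + 16*v/3)
(46309 + 30364)/(K(223) + 11597) = (46309 + 30364)/((8 + (16/3)*223) + 11597) = 76673/((8 + 3568/3) + 11597) = 76673/(3592/3 + 11597) = 76673/(38383/3) = 76673*(3/38383) = 230019/38383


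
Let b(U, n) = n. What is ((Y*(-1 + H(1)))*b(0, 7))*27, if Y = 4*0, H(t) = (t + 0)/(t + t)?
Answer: 0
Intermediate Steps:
H(t) = 1/2 (H(t) = t/((2*t)) = t*(1/(2*t)) = 1/2)
Y = 0
((Y*(-1 + H(1)))*b(0, 7))*27 = ((0*(-1 + 1/2))*7)*27 = ((0*(-1/2))*7)*27 = (0*7)*27 = 0*27 = 0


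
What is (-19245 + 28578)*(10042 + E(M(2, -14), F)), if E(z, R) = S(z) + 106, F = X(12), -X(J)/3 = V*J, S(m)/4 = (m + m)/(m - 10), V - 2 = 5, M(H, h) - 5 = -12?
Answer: 94742028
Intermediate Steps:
M(H, h) = -7 (M(H, h) = 5 - 12 = -7)
V = 7 (V = 2 + 5 = 7)
S(m) = 8*m/(-10 + m) (S(m) = 4*((m + m)/(m - 10)) = 4*((2*m)/(-10 + m)) = 4*(2*m/(-10 + m)) = 8*m/(-10 + m))
X(J) = -21*J
F = -252 (F = -21*12 = -252)
E(z, R) = 106 + 8*z/(-10 + z) (E(z, R) = 8*z/(-10 + z) + 106 = 106 + 8*z/(-10 + z))
(-19245 + 28578)*(10042 + E(M(2, -14), F)) = (-19245 + 28578)*(10042 + 2*(-530 + 57*(-7))/(-10 - 7)) = 9333*(10042 + 2*(-530 - 399)/(-17)) = 9333*(10042 + 2*(-1/17)*(-929)) = 9333*(10042 + 1858/17) = 9333*(172572/17) = 94742028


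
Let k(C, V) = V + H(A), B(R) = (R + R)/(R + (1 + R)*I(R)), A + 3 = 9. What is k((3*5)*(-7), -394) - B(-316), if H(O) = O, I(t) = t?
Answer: -60915/157 ≈ -387.99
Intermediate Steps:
A = 6 (A = -3 + 9 = 6)
B(R) = 2*R/(R + R*(1 + R)) (B(R) = (R + R)/(R + (1 + R)*R) = (2*R)/(R + R*(1 + R)) = 2*R/(R + R*(1 + R)))
k(C, V) = 6 + V (k(C, V) = V + 6 = 6 + V)
k((3*5)*(-7), -394) - B(-316) = (6 - 394) - 2/(2 - 316) = -388 - 2/(-314) = -388 - 2*(-1)/314 = -388 - 1*(-1/157) = -388 + 1/157 = -60915/157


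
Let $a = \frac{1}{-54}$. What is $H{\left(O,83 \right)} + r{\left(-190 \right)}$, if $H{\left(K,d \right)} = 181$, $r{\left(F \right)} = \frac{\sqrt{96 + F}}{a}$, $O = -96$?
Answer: $181 - 54 i \sqrt{94} \approx 181.0 - 523.55 i$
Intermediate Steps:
$a = - \frac{1}{54} \approx -0.018519$
$r{\left(F \right)} = - 54 \sqrt{96 + F}$ ($r{\left(F \right)} = \frac{\sqrt{96 + F}}{- \frac{1}{54}} = \sqrt{96 + F} \left(-54\right) = - 54 \sqrt{96 + F}$)
$H{\left(O,83 \right)} + r{\left(-190 \right)} = 181 - 54 \sqrt{96 - 190} = 181 - 54 \sqrt{-94} = 181 - 54 i \sqrt{94}$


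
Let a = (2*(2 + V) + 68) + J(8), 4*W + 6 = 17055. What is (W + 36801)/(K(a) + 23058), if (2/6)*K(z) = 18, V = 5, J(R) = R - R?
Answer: 54751/30816 ≈ 1.7767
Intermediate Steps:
J(R) = 0
W = 17049/4 (W = -3/2 + (1/4)*17055 = -3/2 + 17055/4 = 17049/4 ≈ 4262.3)
a = 82 (a = (2*(2 + 5) + 68) + 0 = (2*7 + 68) + 0 = (14 + 68) + 0 = 82 + 0 = 82)
K(z) = 54 (K(z) = 3*18 = 54)
(W + 36801)/(K(a) + 23058) = (17049/4 + 36801)/(54 + 23058) = (164253/4)/23112 = (164253/4)*(1/23112) = 54751/30816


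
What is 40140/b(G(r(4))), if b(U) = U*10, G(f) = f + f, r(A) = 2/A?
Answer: 4014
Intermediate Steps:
G(f) = 2*f
b(U) = 10*U
40140/b(G(r(4))) = 40140/((10*(2*(2/4)))) = 40140/((10*(2*(2*(¼))))) = 40140/((10*(2*(½)))) = 40140/((10*1)) = 40140/10 = 40140*(⅒) = 4014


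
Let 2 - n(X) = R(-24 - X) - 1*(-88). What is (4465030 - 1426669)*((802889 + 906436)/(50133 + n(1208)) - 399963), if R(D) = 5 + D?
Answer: -62304611029072857/51274 ≈ -1.2151e+12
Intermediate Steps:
n(X) = -67 + X (n(X) = 2 - ((5 + (-24 - X)) - 1*(-88)) = 2 - ((-19 - X) + 88) = 2 - (69 - X) = 2 + (-69 + X) = -67 + X)
(4465030 - 1426669)*((802889 + 906436)/(50133 + n(1208)) - 399963) = (4465030 - 1426669)*((802889 + 906436)/(50133 + (-67 + 1208)) - 399963) = 3038361*(1709325/(50133 + 1141) - 399963) = 3038361*(1709325/51274 - 399963) = 3038361*(-20505993537/51274) = -62304611029072857/51274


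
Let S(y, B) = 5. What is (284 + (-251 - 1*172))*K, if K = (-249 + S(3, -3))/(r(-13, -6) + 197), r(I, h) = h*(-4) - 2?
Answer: 33916/219 ≈ 154.87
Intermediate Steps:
r(I, h) = -2 - 4*h (r(I, h) = -4*h - 2 = -2 - 4*h)
K = -244/219 (K = (-249 + 5)/((-2 - 4*(-6)) + 197) = -244/((-2 + 24) + 197) = -244/(22 + 197) = -244/219 ≈ -1.1142)
(284 + (-251 - 1*172))*K = (284 + (-251 - 1*172))*(-244/219) = (284 + (-251 - 172))*(-244/219) = (284 - 423)*(-244/219) = -139*(-244/219) = 33916/219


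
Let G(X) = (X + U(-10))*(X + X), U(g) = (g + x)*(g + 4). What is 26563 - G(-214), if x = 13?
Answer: -72733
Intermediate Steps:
U(g) = (4 + g)*(13 + g) (U(g) = (g + 13)*(g + 4) = (13 + g)*(4 + g) = (4 + g)*(13 + g))
G(X) = 2*X*(-18 + X) (G(X) = (X + (52 + (-10)**2 + 17*(-10)))*(X + X) = (X + (52 + 100 - 170))*(2*X) = (X - 18)*(2*X) = (-18 + X)*(2*X) = 2*X*(-18 + X))
26563 - G(-214) = 26563 - 2*(-214)*(-18 - 214) = 26563 - 2*(-214)*(-232) = 26563 - 1*99296 = 26563 - 99296 = -72733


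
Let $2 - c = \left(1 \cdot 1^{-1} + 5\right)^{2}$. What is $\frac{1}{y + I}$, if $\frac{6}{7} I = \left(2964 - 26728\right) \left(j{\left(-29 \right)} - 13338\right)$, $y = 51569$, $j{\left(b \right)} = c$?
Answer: $\frac{3}{1112357435} \approx 2.697 \cdot 10^{-9}$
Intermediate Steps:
$c = -34$ ($c = 2 - \left(1 \cdot 1^{-1} + 5\right)^{2} = 2 - \left(1 \cdot 1 + 5\right)^{2} = 2 - \left(1 + 5\right)^{2} = 2 - 6^{2} = 2 - 36 = -34$)
$j{\left(b \right)} = -34$
$I = \frac{1112202728}{3}$ ($I = \frac{7 \left(2964 - 26728\right) \left(-34 - 13338\right)}{6} = \frac{7 \left(\left(-23764\right) \left(-13372\right)\right)}{6} = \frac{7}{6} \cdot 317772208 = \frac{1112202728}{3} \approx 3.7073 \cdot 10^{8}$)
$\frac{1}{y + I} = \frac{1}{51569 + \frac{1112202728}{3}} = \frac{1}{\frac{1112357435}{3}} = \frac{3}{1112357435}$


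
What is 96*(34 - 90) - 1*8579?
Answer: -13955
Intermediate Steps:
96*(34 - 90) - 1*8579 = 96*(-56) - 8579 = -5376 - 8579 = -13955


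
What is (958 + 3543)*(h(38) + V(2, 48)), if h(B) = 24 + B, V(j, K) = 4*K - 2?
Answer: 1134252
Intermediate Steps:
V(j, K) = -2 + 4*K
(958 + 3543)*(h(38) + V(2, 48)) = (958 + 3543)*((24 + 38) + (-2 + 4*48)) = 4501*(62 + (-2 + 192)) = 4501*(62 + 190) = 4501*252 = 1134252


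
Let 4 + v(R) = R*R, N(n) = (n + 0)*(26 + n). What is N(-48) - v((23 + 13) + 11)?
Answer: -1149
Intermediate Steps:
N(n) = n*(26 + n)
v(R) = -4 + R² (v(R) = -4 + R*R = -4 + R²)
N(-48) - v((23 + 13) + 11) = -48*(26 - 48) - (-4 + ((23 + 13) + 11)²) = -48*(-22) - (-4 + (36 + 11)²) = 1056 - (-4 + 47²) = 1056 - (-4 + 2209) = 1056 - 1*2205 = 1056 - 2205 = -1149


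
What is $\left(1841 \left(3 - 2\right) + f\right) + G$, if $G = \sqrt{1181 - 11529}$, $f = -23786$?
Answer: $-21945 + 2 i \sqrt{2587} \approx -21945.0 + 101.73 i$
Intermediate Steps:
$G = 2 i \sqrt{2587}$ ($G = \sqrt{-10348} = 2 i \sqrt{2587} \approx 101.73 i$)
$\left(1841 \left(3 - 2\right) + f\right) + G = \left(1841 \left(3 - 2\right) - 23786\right) + 2 i \sqrt{2587} = \left(1841 \cdot 1 - 23786\right) + 2 i \sqrt{2587} = \left(1841 - 23786\right) + 2 i \sqrt{2587} = -21945 + 2 i \sqrt{2587}$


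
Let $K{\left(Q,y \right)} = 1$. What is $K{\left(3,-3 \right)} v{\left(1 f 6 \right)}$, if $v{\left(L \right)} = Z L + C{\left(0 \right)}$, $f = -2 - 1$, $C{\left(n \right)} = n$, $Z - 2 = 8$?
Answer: $-180$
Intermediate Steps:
$Z = 10$ ($Z = 2 + 8 = 10$)
$f = -3$
$v{\left(L \right)} = 10 L$ ($v{\left(L \right)} = 10 L + 0 = 10 L$)
$K{\left(3,-3 \right)} v{\left(1 f 6 \right)} = 1 \cdot 10 \cdot 1 \left(-3\right) 6 = 1 \cdot 10 \left(\left(-3\right) 6\right) = 1 \cdot 10 \left(-18\right) = 1 \left(-180\right) = -180$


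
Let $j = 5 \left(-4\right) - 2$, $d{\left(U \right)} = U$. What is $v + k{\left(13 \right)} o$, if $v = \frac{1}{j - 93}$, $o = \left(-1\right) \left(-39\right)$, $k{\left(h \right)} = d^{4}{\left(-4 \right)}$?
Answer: $\frac{1148159}{115} \approx 9984.0$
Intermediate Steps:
$j = -22$ ($j = -20 - 2 = -22$)
$k{\left(h \right)} = 256$ ($k{\left(h \right)} = \left(-4\right)^{4} = 256$)
$o = 39$
$v = - \frac{1}{115}$ ($v = \frac{1}{-22 - 93} = \frac{1}{-115} = - \frac{1}{115} \approx -0.0086956$)
$v + k{\left(13 \right)} o = - \frac{1}{115} + 256 \cdot 39 = - \frac{1}{115} + 9984 = \frac{1148159}{115}$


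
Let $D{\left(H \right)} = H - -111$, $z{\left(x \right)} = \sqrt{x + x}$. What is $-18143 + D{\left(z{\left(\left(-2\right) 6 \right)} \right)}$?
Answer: $-18032 + 2 i \sqrt{6} \approx -18032.0 + 4.899 i$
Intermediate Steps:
$z{\left(x \right)} = \sqrt{2} \sqrt{x}$ ($z{\left(x \right)} = \sqrt{2 x} = \sqrt{2} \sqrt{x}$)
$D{\left(H \right)} = 111 + H$ ($D{\left(H \right)} = H + 111 = 111 + H$)
$-18143 + D{\left(z{\left(\left(-2\right) 6 \right)} \right)} = -18143 + \left(111 + \sqrt{2} \sqrt{\left(-2\right) 6}\right) = -18143 + \left(111 + \sqrt{2} \sqrt{-12}\right) = -18143 + \left(111 + \sqrt{2} \cdot 2 i \sqrt{3}\right) = -18143 + \left(111 + 2 i \sqrt{6}\right) = -18032 + 2 i \sqrt{6}$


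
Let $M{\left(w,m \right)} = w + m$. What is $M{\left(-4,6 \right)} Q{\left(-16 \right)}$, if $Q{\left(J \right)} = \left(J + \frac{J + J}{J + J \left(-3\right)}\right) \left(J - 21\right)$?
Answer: $1258$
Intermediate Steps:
$Q{\left(J \right)} = \left(-1 + J\right) \left(-21 + J\right)$ ($Q{\left(J \right)} = \left(J + \frac{2 J}{J - 3 J}\right) \left(-21 + J\right) = \left(J + \frac{2 J}{\left(-2\right) J}\right) \left(-21 + J\right) = \left(J + 2 J \left(- \frac{1}{2 J}\right)\right) \left(-21 + J\right) = \left(J - 1\right) \left(-21 + J\right) = \left(-1 + J\right) \left(-21 + J\right)$)
$M{\left(w,m \right)} = m + w$
$M{\left(-4,6 \right)} Q{\left(-16 \right)} = \left(6 - 4\right) \left(21 + \left(-16\right)^{2} - -352\right) = 2 \left(21 + 256 + 352\right) = 2 \cdot 629 = 1258$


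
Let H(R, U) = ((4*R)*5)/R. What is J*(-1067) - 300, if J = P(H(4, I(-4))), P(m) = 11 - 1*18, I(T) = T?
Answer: 7169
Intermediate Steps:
H(R, U) = 20 (H(R, U) = (20*R)/R = 20)
P(m) = -7 (P(m) = 11 - 18 = -7)
J = -7
J*(-1067) - 300 = -7*(-1067) - 300 = 7469 - 300 = 7169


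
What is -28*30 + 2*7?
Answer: -826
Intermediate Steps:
-28*30 + 2*7 = -840 + 14 = -826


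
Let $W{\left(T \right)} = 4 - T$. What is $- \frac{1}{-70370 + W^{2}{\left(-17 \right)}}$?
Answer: $\frac{1}{69929} \approx 1.43 \cdot 10^{-5}$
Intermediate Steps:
$- \frac{1}{-70370 + W^{2}{\left(-17 \right)}} = - \frac{1}{-70370 + \left(4 - -17\right)^{2}} = - \frac{1}{-70370 + \left(4 + 17\right)^{2}} = - \frac{1}{-70370 + 21^{2}} = - \frac{1}{-70370 + 441} = - \frac{1}{-69929} = \left(-1\right) \left(- \frac{1}{69929}\right) = \frac{1}{69929}$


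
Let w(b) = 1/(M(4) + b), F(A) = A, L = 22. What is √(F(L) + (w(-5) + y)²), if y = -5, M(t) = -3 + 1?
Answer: √2374/7 ≈ 6.9605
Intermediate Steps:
M(t) = -2
w(b) = 1/(-2 + b)
√(F(L) + (w(-5) + y)²) = √(22 + (1/(-2 - 5) - 5)²) = √(22 + (1/(-7) - 5)²) = √(22 + (-⅐ - 5)²) = √(22 + (-36/7)²) = √(22 + 1296/49) = √(2374/49) = √2374/7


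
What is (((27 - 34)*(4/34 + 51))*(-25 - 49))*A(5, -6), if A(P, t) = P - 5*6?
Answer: -11253550/17 ≈ -6.6197e+5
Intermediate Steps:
A(P, t) = -30 + P (A(P, t) = P - 30 = -30 + P)
(((27 - 34)*(4/34 + 51))*(-25 - 49))*A(5, -6) = (((27 - 34)*(4/34 + 51))*(-25 - 49))*(-30 + 5) = (-7*(4*(1/34) + 51)*(-74))*(-25) = (-7*(2/17 + 51)*(-74))*(-25) = (-7*869/17*(-74))*(-25) = -6083/17*(-74)*(-25) = (450142/17)*(-25) = -11253550/17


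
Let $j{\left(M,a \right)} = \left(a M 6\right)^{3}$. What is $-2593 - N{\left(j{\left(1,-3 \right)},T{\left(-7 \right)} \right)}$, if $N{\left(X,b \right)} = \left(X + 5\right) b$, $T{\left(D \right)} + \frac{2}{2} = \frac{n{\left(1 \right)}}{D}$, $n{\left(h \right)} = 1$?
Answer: $- \frac{64767}{7} \approx -9252.4$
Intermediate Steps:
$j{\left(M,a \right)} = 216 M^{3} a^{3}$ ($j{\left(M,a \right)} = \left(M a 6\right)^{3} = \left(6 M a\right)^{3} = 216 M^{3} a^{3}$)
$T{\left(D \right)} = -1 + \frac{1}{D}$ ($T{\left(D \right)} = -1 + 1 \frac{1}{D} = -1 + \frac{1}{D}$)
$N{\left(X,b \right)} = b \left(5 + X\right)$ ($N{\left(X,b \right)} = \left(5 + X\right) b = b \left(5 + X\right)$)
$-2593 - N{\left(j{\left(1,-3 \right)},T{\left(-7 \right)} \right)} = -2593 - \frac{1 - -7}{-7} \left(5 + 216 \cdot 1^{3} \left(-3\right)^{3}\right) = -2593 - - \frac{1 + 7}{7} \left(5 + 216 \cdot 1 \left(-27\right)\right) = -2593 - \left(- \frac{1}{7}\right) 8 \left(5 - 5832\right) = -2593 - \left(- \frac{8}{7}\right) \left(-5827\right) = -2593 - \frac{46616}{7} = - \frac{64767}{7}$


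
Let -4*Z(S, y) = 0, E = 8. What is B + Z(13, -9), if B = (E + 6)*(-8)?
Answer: -112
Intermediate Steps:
Z(S, y) = 0 (Z(S, y) = -1/4*0 = 0)
B = -112 (B = (8 + 6)*(-8) = 14*(-8) = -112)
B + Z(13, -9) = -112 + 0 = -112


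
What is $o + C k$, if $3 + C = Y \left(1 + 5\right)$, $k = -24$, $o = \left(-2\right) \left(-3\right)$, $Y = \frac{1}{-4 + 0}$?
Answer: $114$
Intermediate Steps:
$Y = - \frac{1}{4}$ ($Y = \frac{1}{-4} = - \frac{1}{4} \approx -0.25$)
$o = 6$
$C = - \frac{9}{2}$ ($C = -3 - \frac{1 + 5}{4} = -3 - \frac{3}{2} = - \frac{9}{2} \approx -4.5$)
$o + C k = 6 - -108 = 6 + 108 = 114$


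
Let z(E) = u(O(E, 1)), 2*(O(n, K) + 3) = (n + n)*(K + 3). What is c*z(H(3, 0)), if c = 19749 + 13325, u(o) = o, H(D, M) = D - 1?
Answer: 165370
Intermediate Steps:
H(D, M) = -1 + D
O(n, K) = -3 + n*(3 + K) (O(n, K) = -3 + ((n + n)*(K + 3))/2 = -3 + ((2*n)*(3 + K))/2 = -3 + (2*n*(3 + K))/2 = -3 + n*(3 + K))
c = 33074
z(E) = -3 + 4*E (z(E) = -3 + 3*E + 1*E = -3 + 3*E + E = -3 + 4*E)
c*z(H(3, 0)) = 33074*(-3 + 4*(-1 + 3)) = 33074*(-3 + 4*2) = 33074*(-3 + 8) = 33074*5 = 165370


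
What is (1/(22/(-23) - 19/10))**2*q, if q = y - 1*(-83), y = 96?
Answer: 9469100/431649 ≈ 21.937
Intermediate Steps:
q = 179 (q = 96 - 1*(-83) = 96 + 83 = 179)
(1/(22/(-23) - 19/10))**2*q = (1/(22/(-23) - 19/10))**2*179 = (1/(22*(-1/23) - 19*1/10))**2*179 = (1/(-22/23 - 19/10))**2*179 = (1/(-657/230))**2*179 = (-230/657)**2*179 = (52900/431649)*179 = 9469100/431649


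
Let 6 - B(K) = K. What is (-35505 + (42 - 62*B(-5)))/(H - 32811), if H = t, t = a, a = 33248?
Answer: -36145/437 ≈ -82.712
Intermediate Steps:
B(K) = 6 - K
t = 33248
H = 33248
(-35505 + (42 - 62*B(-5)))/(H - 32811) = (-35505 + (42 - 62*(6 - 1*(-5))))/(33248 - 32811) = (-35505 + (42 - 62*(6 + 5)))/437 = (-35505 + (42 - 62*11))*(1/437) = (-35505 + (42 - 682))*(1/437) = (-35505 - 640)*(1/437) = -36145*1/437 = -36145/437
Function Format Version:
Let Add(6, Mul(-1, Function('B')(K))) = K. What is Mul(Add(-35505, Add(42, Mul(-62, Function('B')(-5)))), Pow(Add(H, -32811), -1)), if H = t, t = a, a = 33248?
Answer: Rational(-36145, 437) ≈ -82.712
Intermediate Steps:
Function('B')(K) = Add(6, Mul(-1, K))
t = 33248
H = 33248
Mul(Add(-35505, Add(42, Mul(-62, Function('B')(-5)))), Pow(Add(H, -32811), -1)) = Mul(Add(-35505, Add(42, Mul(-62, Add(6, Mul(-1, -5))))), Pow(Add(33248, -32811), -1)) = Mul(Add(-35505, Add(42, Mul(-62, Add(6, 5)))), Pow(437, -1)) = Mul(Add(-35505, Add(42, Mul(-62, 11))), Rational(1, 437)) = Mul(Add(-35505, Add(42, -682)), Rational(1, 437)) = Mul(Add(-35505, -640), Rational(1, 437)) = Mul(-36145, Rational(1, 437)) = Rational(-36145, 437)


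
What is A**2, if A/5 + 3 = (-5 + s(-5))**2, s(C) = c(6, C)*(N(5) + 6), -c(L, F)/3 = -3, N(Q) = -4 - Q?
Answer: 26061025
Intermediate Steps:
c(L, F) = 9 (c(L, F) = -3*(-3) = 9)
s(C) = -27 (s(C) = 9*((-4 - 1*5) + 6) = 9*((-4 - 5) + 6) = 9*(-9 + 6) = 9*(-3) = -27)
A = 5105 (A = -15 + 5*(-5 - 27)**2 = -15 + 5*(-32)**2 = -15 + 5*1024 = -15 + 5120 = 5105)
A**2 = 5105**2 = 26061025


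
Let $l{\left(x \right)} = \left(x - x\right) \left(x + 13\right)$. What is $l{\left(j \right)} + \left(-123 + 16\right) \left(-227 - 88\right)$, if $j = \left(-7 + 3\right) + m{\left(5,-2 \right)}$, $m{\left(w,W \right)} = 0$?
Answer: $33705$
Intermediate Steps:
$j = -4$ ($j = \left(-7 + 3\right) + 0 = -4 + 0 = -4$)
$l{\left(x \right)} = 0$ ($l{\left(x \right)} = 0 \left(13 + x\right) = 0$)
$l{\left(j \right)} + \left(-123 + 16\right) \left(-227 - 88\right) = 0 + \left(-123 + 16\right) \left(-227 - 88\right) = 0 - -33705 = 0 + 33705 = 33705$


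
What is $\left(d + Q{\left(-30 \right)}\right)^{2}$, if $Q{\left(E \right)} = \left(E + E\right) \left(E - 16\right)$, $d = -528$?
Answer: $4981824$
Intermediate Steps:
$Q{\left(E \right)} = 2 E \left(-16 + E\right)$
$\left(d + Q{\left(-30 \right)}\right)^{2} = \left(-528 + 2 \left(-30\right) \left(-16 - 30\right)\right)^{2} = \left(-528 + 2 \left(-30\right) \left(-46\right)\right)^{2} = \left(-528 + 2760\right)^{2} = 2232^{2} = 4981824$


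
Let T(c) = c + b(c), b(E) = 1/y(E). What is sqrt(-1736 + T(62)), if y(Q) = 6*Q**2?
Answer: I*sqrt(231654810)/372 ≈ 40.915*I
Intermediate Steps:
b(E) = 1/(6*E**2)
T(c) = c + 1/(6*c**2)
sqrt(-1736 + T(62)) = sqrt(-1736 + (62 + (1/6)/62**2)) = sqrt(-1736 + (62 + (1/6)*(1/3844))) = sqrt(-1736 + (62 + 1/23064)) = sqrt(-1736 + 1429969/23064) = sqrt(-38609135/23064) = I*sqrt(231654810)/372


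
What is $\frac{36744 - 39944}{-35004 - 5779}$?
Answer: $\frac{3200}{40783} \approx 0.078464$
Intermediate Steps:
$\frac{36744 - 39944}{-35004 - 5779} = - \frac{3200}{-40783} = \left(-3200\right) \left(- \frac{1}{40783}\right) = \frac{3200}{40783}$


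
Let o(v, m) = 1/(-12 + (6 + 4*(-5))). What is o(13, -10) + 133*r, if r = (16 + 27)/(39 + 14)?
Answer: 148641/1378 ≈ 107.87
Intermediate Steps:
r = 43/53 ≈ 0.81132
o(v, m) = -1/26 (o(v, m) = 1/(-12 + (6 - 20)) = 1/(-12 - 14) = 1/(-26) = -1/26)
o(13, -10) + 133*r = -1/26 + 133*(43/53) = -1/26 + 5719/53 = 148641/1378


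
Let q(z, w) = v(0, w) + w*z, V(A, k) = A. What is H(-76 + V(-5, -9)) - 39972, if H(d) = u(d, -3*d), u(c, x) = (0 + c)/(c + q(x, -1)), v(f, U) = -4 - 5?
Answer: -1478955/37 ≈ -39972.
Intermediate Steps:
v(f, U) = -9
q(z, w) = -9 + w*z
u(c, x) = c/(-9 + c - x) (u(c, x) = (0 + c)/(c + (-9 - x)) = c/(-9 + c - x))
H(d) = -d/(9 - 4*d) (H(d) = -d/(9 - 3*d - d) = -d/(9 - 4*d))
H(-76 + V(-5, -9)) - 39972 = (-76 - 5)/(-9 + 4*(-76 - 5)) - 39972 = -81/(-9 + 4*(-81)) - 39972 = -81/(-9 - 324) - 39972 = -81/(-333) - 39972 = -81*(-1/333) - 39972 = 9/37 - 39972 = -1478955/37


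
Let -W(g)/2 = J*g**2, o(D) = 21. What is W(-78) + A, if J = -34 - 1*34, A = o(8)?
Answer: 827445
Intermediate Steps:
A = 21
J = -68 (J = -34 - 34 = -68)
W(g) = 136*g**2 (W(g) = -(-136)*g**2 = 136*g**2)
W(-78) + A = 136*(-78)**2 + 21 = 136*6084 + 21 = 827424 + 21 = 827445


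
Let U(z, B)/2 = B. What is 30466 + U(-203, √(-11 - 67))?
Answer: 30466 + 2*I*√78 ≈ 30466.0 + 17.664*I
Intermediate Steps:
U(z, B) = 2*B
30466 + U(-203, √(-11 - 67)) = 30466 + 2*√(-11 - 67) = 30466 + 2*√(-78) = 30466 + 2*(I*√78) = 30466 + 2*I*√78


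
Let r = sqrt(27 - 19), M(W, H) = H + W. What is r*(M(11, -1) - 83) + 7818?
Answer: 7818 - 146*sqrt(2) ≈ 7611.5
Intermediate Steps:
r = 2*sqrt(2) (r = sqrt(8) = 2*sqrt(2) ≈ 2.8284)
r*(M(11, -1) - 83) + 7818 = (2*sqrt(2))*((-1 + 11) - 83) + 7818 = (2*sqrt(2))*(10 - 83) + 7818 = (2*sqrt(2))*(-73) + 7818 = -146*sqrt(2) + 7818 = 7818 - 146*sqrt(2)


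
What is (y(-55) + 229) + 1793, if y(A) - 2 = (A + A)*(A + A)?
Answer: 14124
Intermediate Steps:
y(A) = 2 + 4*A² (y(A) = 2 + (A + A)*(A + A) = 2 + (2*A)*(2*A) = 2 + 4*A²)
(y(-55) + 229) + 1793 = ((2 + 4*(-55)²) + 229) + 1793 = ((2 + 4*3025) + 229) + 1793 = ((2 + 12100) + 229) + 1793 = (12102 + 229) + 1793 = 12331 + 1793 = 14124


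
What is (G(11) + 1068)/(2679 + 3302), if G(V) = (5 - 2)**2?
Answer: 1077/5981 ≈ 0.18007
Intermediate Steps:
G(V) = 9 (G(V) = 3**2 = 9)
(G(11) + 1068)/(2679 + 3302) = (9 + 1068)/(2679 + 3302) = 1077/5981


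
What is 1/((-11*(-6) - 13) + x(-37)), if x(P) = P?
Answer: 1/16 ≈ 0.062500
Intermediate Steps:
1/((-11*(-6) - 13) + x(-37)) = 1/((-11*(-6) - 13) - 37) = 1/((66 - 13) - 37) = 1/(53 - 37) = 1/16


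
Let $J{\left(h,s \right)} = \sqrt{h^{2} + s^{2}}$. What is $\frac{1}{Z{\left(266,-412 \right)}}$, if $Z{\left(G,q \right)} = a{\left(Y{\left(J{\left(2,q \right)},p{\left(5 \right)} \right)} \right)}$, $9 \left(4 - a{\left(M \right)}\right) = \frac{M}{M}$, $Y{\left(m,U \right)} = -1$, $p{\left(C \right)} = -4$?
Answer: $\frac{9}{35} \approx 0.25714$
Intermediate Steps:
$a{\left(M \right)} = \frac{35}{9}$ ($a{\left(M \right)} = 4 - \frac{M \frac{1}{M}}{9} = 4 - \frac{1}{9} = \frac{35}{9}$)
$Z{\left(G,q \right)} = \frac{35}{9}$
$\frac{1}{Z{\left(266,-412 \right)}} = \frac{1}{\frac{35}{9}} = \frac{9}{35}$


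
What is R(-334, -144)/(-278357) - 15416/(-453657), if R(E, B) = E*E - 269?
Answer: -46194975047/126278601549 ≈ -0.36582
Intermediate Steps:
R(E, B) = -269 + E² (R(E, B) = E² - 269 = -269 + E²)
R(-334, -144)/(-278357) - 15416/(-453657) = (-269 + (-334)²)/(-278357) - 15416/(-453657) = (-269 + 111556)*(-1/278357) - 15416*(-1/453657) = 111287*(-1/278357) + 15416/453657 = -111287/278357 + 15416/453657 = -46194975047/126278601549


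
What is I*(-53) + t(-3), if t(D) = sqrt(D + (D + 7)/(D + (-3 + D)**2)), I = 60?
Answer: -3180 + I*sqrt(3135)/33 ≈ -3180.0 + 1.6967*I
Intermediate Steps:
t(D) = sqrt(D + (7 + D)/(D + (-3 + D)**2))
I*(-53) + t(-3) = 60*(-53) + sqrt((7 - 3 - 3*(-3 + (-3 - 3)**2))/(-3 + (-3 - 3)**2)) = -3180 + sqrt((7 - 3 - 3*(-3 + (-6)**2))/(-3 + (-6)**2)) = -3180 + sqrt((7 - 3 - 3*(-3 + 36))/(-3 + 36)) = -3180 + sqrt((7 - 3 - 3*33)/33) = -3180 + sqrt((7 - 3 - 99)/33) = -3180 + sqrt((1/33)*(-95)) = -3180 + sqrt(-95/33) = -3180 + I*sqrt(3135)/33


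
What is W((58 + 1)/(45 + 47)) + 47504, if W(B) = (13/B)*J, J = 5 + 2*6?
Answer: 2823068/59 ≈ 47849.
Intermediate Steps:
J = 17 (J = 5 + 12 = 17)
W(B) = 221/B (W(B) = (13/B)*17 = 221/B)
W((58 + 1)/(45 + 47)) + 47504 = 221/(((58 + 1)/(45 + 47))) + 47504 = 221/((59/92)) + 47504 = 221/((59*(1/92))) + 47504 = 221/(59/92) + 47504 = 221*(92/59) + 47504 = 20332/59 + 47504 = 2823068/59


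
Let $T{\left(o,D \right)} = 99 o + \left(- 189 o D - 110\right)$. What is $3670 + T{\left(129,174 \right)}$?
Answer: $-4225963$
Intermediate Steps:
$T{\left(o,D \right)} = -110 + 99 o - 189 D o$ ($T{\left(o,D \right)} = 99 o - \left(110 + 189 D o\right) = -110 + 99 o - 189 D o$)
$3670 + T{\left(129,174 \right)} = 3670 - \left(-12661 + 4242294\right) = 3670 - 4229633 = -4225963$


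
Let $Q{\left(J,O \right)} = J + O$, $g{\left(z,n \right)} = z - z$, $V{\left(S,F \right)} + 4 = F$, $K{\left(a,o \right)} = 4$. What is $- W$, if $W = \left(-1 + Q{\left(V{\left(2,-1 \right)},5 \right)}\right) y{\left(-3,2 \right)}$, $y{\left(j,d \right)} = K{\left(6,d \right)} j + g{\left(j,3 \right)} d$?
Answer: $-12$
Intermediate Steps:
$V{\left(S,F \right)} = -4 + F$
$g{\left(z,n \right)} = 0$
$y{\left(j,d \right)} = 4 j$ ($y{\left(j,d \right)} = 4 j + 0 d = 4 j + 0 = 4 j$)
$W = 12$ ($W = \left(-1 + \left(\left(-4 - 1\right) + 5\right)\right) 4 \left(-3\right) = \left(-1 + \left(-5 + 5\right)\right) \left(-12\right) = \left(-1 + 0\right) \left(-12\right) = \left(-1\right) \left(-12\right) = 12$)
$- W = \left(-1\right) 12 = -12$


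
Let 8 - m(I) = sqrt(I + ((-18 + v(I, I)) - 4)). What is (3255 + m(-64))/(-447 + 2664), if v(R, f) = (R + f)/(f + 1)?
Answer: 3263/2217 - 23*I*sqrt(70)/46557 ≈ 1.4718 - 0.0041333*I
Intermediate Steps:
v(R, f) = (R + f)/(1 + f)
m(I) = 8 - sqrt(-22 + I + 2*I/(1 + I)) (m(I) = 8 - sqrt(I + ((-18 + (I + I)/(1 + I)) - 4)) = 8 - sqrt(I + ((-18 + (2*I)/(1 + I)) - 4)) = 8 - sqrt(I + ((-18 + 2*I/(1 + I)) - 4)) = 8 - sqrt(I + (-22 + 2*I/(1 + I))) = 8 - sqrt(-22 + I + 2*I/(1 + I)))
(3255 + m(-64))/(-447 + 2664) = (3255 + (8 - sqrt(-(22 - 1*(-64)**2 + 19*(-64))/(1 - 64))))/(-447 + 2664) = (3255 + (8 - sqrt(-1*(22 - 1*4096 - 1216)/(-63))))/2217 = (3255 + (8 - sqrt(-1*(-1/63)*(22 - 4096 - 1216))))*(1/2217) = (3255 + (8 - sqrt(-1*(-1/63)*(-5290))))*(1/2217) = (3255 + (8 - sqrt(-5290/63)))*(1/2217) = (3255 + (8 - 23*I*sqrt(70)/21))*(1/2217) = (3263 - 23*I*sqrt(70)/21)*(1/2217) = 3263/2217 - 23*I*sqrt(70)/46557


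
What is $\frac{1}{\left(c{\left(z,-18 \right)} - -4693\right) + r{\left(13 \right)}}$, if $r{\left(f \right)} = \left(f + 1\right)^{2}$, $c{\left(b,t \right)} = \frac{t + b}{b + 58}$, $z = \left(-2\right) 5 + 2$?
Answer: $\frac{25}{122212} \approx 0.00020456$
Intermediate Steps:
$z = -8$ ($z = -10 + 2 = -8$)
$c{\left(b,t \right)} = \frac{b + t}{58 + b}$
$r{\left(f \right)} = \left(1 + f\right)^{2}$
$\frac{1}{\left(c{\left(z,-18 \right)} - -4693\right) + r{\left(13 \right)}} = \frac{1}{\left(\frac{-8 - 18}{58 - 8} - -4693\right) + \left(1 + 13\right)^{2}} = \frac{1}{\left(\frac{1}{50} \left(-26\right) + 4693\right) + 14^{2}} = \frac{1}{\left(\frac{1}{50} \left(-26\right) + 4693\right) + 196} = \frac{1}{\left(- \frac{13}{25} + 4693\right) + 196} = \frac{1}{\frac{117312}{25} + 196} = \frac{1}{\frac{122212}{25}} = \frac{25}{122212}$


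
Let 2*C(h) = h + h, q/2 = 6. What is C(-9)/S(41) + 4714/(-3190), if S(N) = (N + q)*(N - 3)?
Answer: -4761353/3212330 ≈ -1.4822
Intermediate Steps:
q = 12 (q = 2*6 = 12)
S(N) = (-3 + N)*(12 + N) (S(N) = (N + 12)*(N - 3) = (12 + N)*(-3 + N) = (-3 + N)*(12 + N))
C(h) = h (C(h) = (h + h)/2 = (2*h)/2 = h)
C(-9)/S(41) + 4714/(-3190) = -9/(-36 + 41**2 + 9*41) + 4714/(-3190) = -9/(-36 + 1681 + 369) + 4714*(-1/3190) = -9/2014 - 2357/1595 = -4761353/3212330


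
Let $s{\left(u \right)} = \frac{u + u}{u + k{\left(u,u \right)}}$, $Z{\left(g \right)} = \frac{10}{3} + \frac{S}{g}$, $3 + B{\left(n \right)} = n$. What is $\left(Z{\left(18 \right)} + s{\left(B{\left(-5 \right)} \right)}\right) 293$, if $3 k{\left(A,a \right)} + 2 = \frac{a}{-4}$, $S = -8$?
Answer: $\frac{12892}{9} \approx 1432.4$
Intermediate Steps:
$B{\left(n \right)} = -3 + n$
$k{\left(A,a \right)} = - \frac{2}{3} - \frac{a}{12}$ ($k{\left(A,a \right)} = - \frac{2}{3} + \frac{a \frac{1}{-4}}{3} = - \frac{2}{3} + \frac{a \left(- \frac{1}{4}\right)}{3} = - \frac{2}{3} + \frac{\left(- \frac{1}{4}\right) a}{3} = - \frac{2}{3} - \frac{a}{12}$)
$Z{\left(g \right)} = \frac{10}{3} - \frac{8}{g}$
$s{\left(u \right)} = \frac{2 u}{- \frac{2}{3} + \frac{11 u}{12}}$ ($s{\left(u \right)} = \frac{u + u}{u - \left(\frac{2}{3} + \frac{u}{12}\right)} = \frac{2 u}{- \frac{2}{3} + \frac{11 u}{12}}$)
$\left(Z{\left(18 \right)} + s{\left(B{\left(-5 \right)} \right)}\right) 293 = \left(\left(\frac{10}{3} - \frac{8}{18}\right) + \frac{24 \left(-3 - 5\right)}{-8 + 11 \left(-3 - 5\right)}\right) 293 = \left(\left(\frac{10}{3} - \frac{4}{9}\right) + 24 \left(-8\right) \frac{1}{-8 + 11 \left(-8\right)}\right) 293 = \left(\left(\frac{10}{3} - \frac{4}{9}\right) + 24 \left(-8\right) \frac{1}{-8 - 88}\right) 293 = \left(\frac{26}{9} + 24 \left(-8\right) \frac{1}{-96}\right) 293 = \left(\frac{26}{9} + 24 \left(-8\right) \left(- \frac{1}{96}\right)\right) 293 = \left(\frac{26}{9} + 2\right) 293 = \frac{44}{9} \cdot 293 = \frac{12892}{9}$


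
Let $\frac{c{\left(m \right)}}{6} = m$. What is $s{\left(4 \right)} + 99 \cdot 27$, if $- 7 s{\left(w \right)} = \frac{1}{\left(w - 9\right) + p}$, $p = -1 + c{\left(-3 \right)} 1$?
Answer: $\frac{449065}{168} \approx 2673.0$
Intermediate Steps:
$c{\left(m \right)} = 6 m$
$p = -19$ ($p = -1 + 6 \left(-3\right) 1 = -1 - 18 = -19$)
$s{\left(w \right)} = - \frac{1}{7 \left(-28 + w\right)}$ ($s{\left(w \right)} = - \frac{1}{7 \left(\left(w - 9\right) - 19\right)} = - \frac{1}{7 \left(\left(-9 + w\right) - 19\right)} = - \frac{1}{7 \left(-28 + w\right)}$)
$s{\left(4 \right)} + 99 \cdot 27 = - \frac{1}{-196 + 7 \cdot 4} + 99 \cdot 27 = - \frac{1}{-196 + 28} + 2673 = - \frac{1}{-168} + 2673 = \left(-1\right) \left(- \frac{1}{168}\right) + 2673 = \frac{1}{168} + 2673 = \frac{449065}{168}$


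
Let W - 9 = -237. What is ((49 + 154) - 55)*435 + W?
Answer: 64152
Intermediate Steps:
W = -228 (W = 9 - 237 = -228)
((49 + 154) - 55)*435 + W = ((49 + 154) - 55)*435 - 228 = (203 - 55)*435 - 228 = 148*435 - 228 = 64380 - 228 = 64152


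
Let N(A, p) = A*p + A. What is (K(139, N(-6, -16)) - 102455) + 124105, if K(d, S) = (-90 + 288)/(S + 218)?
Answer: 303109/14 ≈ 21651.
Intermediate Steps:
N(A, p) = A + A*p
K(d, S) = 198/(218 + S)
(K(139, N(-6, -16)) - 102455) + 124105 = (198/(218 - 6*(1 - 16)) - 102455) + 124105 = (198/(218 - 6*(-15)) - 102455) + 124105 = (198/(218 + 90) - 102455) + 124105 = (198/308 - 102455) + 124105 = (198*(1/308) - 102455) + 124105 = (9/14 - 102455) + 124105 = -1434361/14 + 124105 = 303109/14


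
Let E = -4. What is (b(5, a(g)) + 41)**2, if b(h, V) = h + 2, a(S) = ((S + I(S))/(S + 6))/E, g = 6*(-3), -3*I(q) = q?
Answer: 2304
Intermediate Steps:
I(q) = -q/3
g = -18
a(S) = -S/(6*(6 + S)) (a(S) = ((S - S/3)/(S + 6))/(-4) = ((2*S/3)/(6 + S))*(-1/4) = (2*S/(3*(6 + S)))*(-1/4) = -S/(6*(6 + S)))
b(h, V) = 2 + h
(b(5, a(g)) + 41)**2 = ((2 + 5) + 41)**2 = (7 + 41)**2 = 48**2 = 2304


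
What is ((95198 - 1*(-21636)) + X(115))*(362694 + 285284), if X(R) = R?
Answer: 75780379122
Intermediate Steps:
((95198 - 1*(-21636)) + X(115))*(362694 + 285284) = ((95198 - 1*(-21636)) + 115)*(362694 + 285284) = ((95198 + 21636) + 115)*647978 = (116834 + 115)*647978 = 116949*647978 = 75780379122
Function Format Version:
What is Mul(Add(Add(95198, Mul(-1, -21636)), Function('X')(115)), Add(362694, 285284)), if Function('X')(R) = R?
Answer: 75780379122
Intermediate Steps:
Mul(Add(Add(95198, Mul(-1, -21636)), Function('X')(115)), Add(362694, 285284)) = Mul(Add(Add(95198, Mul(-1, -21636)), 115), Add(362694, 285284)) = Mul(Add(Add(95198, 21636), 115), 647978) = Mul(Add(116834, 115), 647978) = Mul(116949, 647978) = 75780379122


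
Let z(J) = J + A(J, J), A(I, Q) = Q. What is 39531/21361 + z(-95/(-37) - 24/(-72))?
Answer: 18144425/2371071 ≈ 7.6524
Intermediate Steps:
z(J) = 2*J (z(J) = J + J = 2*J)
39531/21361 + z(-95/(-37) - 24/(-72)) = 39531/21361 + 2*(-95/(-37) - 24/(-72)) = 39531*(1/21361) + 2*(-95*(-1/37) - 24*(-1/72)) = 39531/21361 + 2*(95/37 + 1/3) = 39531/21361 + 2*(322/111) = 39531/21361 + 644/111 = 18144425/2371071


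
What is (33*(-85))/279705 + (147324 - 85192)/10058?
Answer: 578347279/93775763 ≈ 6.1673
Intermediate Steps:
(33*(-85))/279705 + (147324 - 85192)/10058 = -2805*1/279705 + 62132*(1/10058) = -187/18647 + 31066/5029 = 578347279/93775763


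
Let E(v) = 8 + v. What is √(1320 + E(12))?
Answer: 2*√335 ≈ 36.606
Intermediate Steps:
√(1320 + E(12)) = √(1320 + (8 + 12)) = √(1320 + 20) = √1340 = 2*√335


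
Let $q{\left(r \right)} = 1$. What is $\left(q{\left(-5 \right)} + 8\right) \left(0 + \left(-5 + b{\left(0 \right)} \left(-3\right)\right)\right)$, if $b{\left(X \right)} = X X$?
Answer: $-45$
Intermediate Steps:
$b{\left(X \right)} = X^{2}$
$\left(q{\left(-5 \right)} + 8\right) \left(0 + \left(-5 + b{\left(0 \right)} \left(-3\right)\right)\right) = \left(1 + 8\right) \left(0 - \left(5 - 0^{2} \left(-3\right)\right)\right) = 9 \left(0 + \left(-5 + 0 \left(-3\right)\right)\right) = 9 \left(0 + \left(-5 + 0\right)\right) = 9 \left(0 - 5\right) = 9 \left(-5\right) = -45$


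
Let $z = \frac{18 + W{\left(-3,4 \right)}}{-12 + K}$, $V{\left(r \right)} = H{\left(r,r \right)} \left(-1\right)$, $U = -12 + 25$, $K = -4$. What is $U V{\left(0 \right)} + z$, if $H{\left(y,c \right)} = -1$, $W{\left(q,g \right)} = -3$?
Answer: $\frac{193}{16} \approx 12.063$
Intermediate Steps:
$U = 13$
$V{\left(r \right)} = 1$ ($V{\left(r \right)} = \left(-1\right) \left(-1\right) = 1$)
$z = - \frac{15}{16}$ ($z = \frac{18 - 3}{-12 - 4} = \frac{15}{-16} = 15 \left(- \frac{1}{16}\right) = - \frac{15}{16} \approx -0.9375$)
$U V{\left(0 \right)} + z = 13 \cdot 1 - \frac{15}{16} = 13 - \frac{15}{16} = \frac{193}{16}$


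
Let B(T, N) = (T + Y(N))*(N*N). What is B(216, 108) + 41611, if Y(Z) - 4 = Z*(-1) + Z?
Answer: 2607691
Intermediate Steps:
Y(Z) = 4 (Y(Z) = 4 + (Z*(-1) + Z) = 4 + (-Z + Z) = 4 + 0 = 4)
B(T, N) = N**2*(4 + T) (B(T, N) = (T + 4)*(N*N) = (4 + T)*N**2 = N**2*(4 + T))
B(216, 108) + 41611 = 108**2*(4 + 216) + 41611 = 11664*220 + 41611 = 2566080 + 41611 = 2607691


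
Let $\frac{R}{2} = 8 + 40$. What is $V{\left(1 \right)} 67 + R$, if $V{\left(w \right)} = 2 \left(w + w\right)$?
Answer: $364$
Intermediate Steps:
$R = 96$ ($R = 2 \left(8 + 40\right) = 2 \cdot 48 = 96$)
$V{\left(w \right)} = 4 w$ ($V{\left(w \right)} = 2 \cdot 2 w = 4 w$)
$V{\left(1 \right)} 67 + R = 4 \cdot 1 \cdot 67 + 96 = 4 \cdot 67 + 96 = 268 + 96 = 364$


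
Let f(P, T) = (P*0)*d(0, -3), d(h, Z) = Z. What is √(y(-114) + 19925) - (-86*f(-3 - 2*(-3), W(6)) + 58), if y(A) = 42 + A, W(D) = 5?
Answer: -58 + √19853 ≈ 82.901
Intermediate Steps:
f(P, T) = 0 (f(P, T) = (P*0)*(-3) = 0*(-3) = 0)
√(y(-114) + 19925) - (-86*f(-3 - 2*(-3), W(6)) + 58) = √((42 - 114) + 19925) - (-86*0 + 58) = √(-72 + 19925) - (0 + 58) = √19853 - 1*58 = √19853 - 58 = -58 + √19853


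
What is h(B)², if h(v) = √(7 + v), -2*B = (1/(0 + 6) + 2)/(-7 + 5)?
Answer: 181/24 ≈ 7.5417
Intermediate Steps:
B = 13/24 (B = -(1/(0 + 6) + 2)/(2*(-7 + 5)) = -(1/6 + 2)/(2*(-2)) = -(⅙ + 2)*(-1)/(2*2) = -13*(-1)/(12*2) = -½*(-13/12) = 13/24 ≈ 0.54167)
h(B)² = (√(7 + 13/24))² = (√(181/24))² = (√1086/12)² = 181/24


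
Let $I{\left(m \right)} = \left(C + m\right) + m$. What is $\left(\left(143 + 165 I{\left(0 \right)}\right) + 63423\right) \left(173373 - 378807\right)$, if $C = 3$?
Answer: $-13160307474$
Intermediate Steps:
$I{\left(m \right)} = 3 + 2 m$ ($I{\left(m \right)} = \left(3 + m\right) + m = 3 + 2 m$)
$\left(\left(143 + 165 I{\left(0 \right)}\right) + 63423\right) \left(173373 - 378807\right) = \left(\left(143 + 165 \left(3 + 2 \cdot 0\right)\right) + 63423\right) \left(173373 - 378807\right) = \left(\left(143 + 165 \left(3 + 0\right)\right) + 63423\right) \left(-205434\right) = \left(\left(143 + 165 \cdot 3\right) + 63423\right) \left(-205434\right) = \left(\left(143 + 495\right) + 63423\right) \left(-205434\right) = \left(638 + 63423\right) \left(-205434\right) = 64061 \left(-205434\right) = -13160307474$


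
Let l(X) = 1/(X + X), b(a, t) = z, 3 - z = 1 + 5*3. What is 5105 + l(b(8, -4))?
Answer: 132729/26 ≈ 5105.0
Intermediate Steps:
z = -13 (z = 3 - (1 + 5*3) = 3 - (1 + 15) = 3 - 1*16 = 3 - 16 = -13)
b(a, t) = -13
l(X) = 1/(2*X)
5105 + l(b(8, -4)) = 5105 + (½)/(-13) = 5105 + (½)*(-1/13) = 5105 - 1/26 = 132729/26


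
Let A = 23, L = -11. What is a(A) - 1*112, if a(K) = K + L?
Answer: -100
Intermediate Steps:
a(K) = -11 + K (a(K) = K - 11 = -11 + K)
a(A) - 1*112 = (-11 + 23) - 1*112 = 12 - 112 = -100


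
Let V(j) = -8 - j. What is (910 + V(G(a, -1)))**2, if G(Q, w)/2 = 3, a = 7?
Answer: 802816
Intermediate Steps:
G(Q, w) = 6 (G(Q, w) = 2*3 = 6)
(910 + V(G(a, -1)))**2 = (910 + (-8 - 1*6))**2 = (910 + (-8 - 6))**2 = (910 - 14)**2 = 896**2 = 802816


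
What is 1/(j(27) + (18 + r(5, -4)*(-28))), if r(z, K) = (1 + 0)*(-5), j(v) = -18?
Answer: 1/140 ≈ 0.0071429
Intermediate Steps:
r(z, K) = -5 (r(z, K) = 1*(-5) = -5)
1/(j(27) + (18 + r(5, -4)*(-28))) = 1/(-18 + (18 - 5*(-28))) = 1/(-18 + (18 + 140)) = 1/(-18 + 158) = 1/140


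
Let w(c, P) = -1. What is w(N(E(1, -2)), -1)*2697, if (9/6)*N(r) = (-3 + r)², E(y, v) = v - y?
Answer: -2697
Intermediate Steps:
N(r) = 2*(-3 + r)²/3
w(N(E(1, -2)), -1)*2697 = -1*2697 = -2697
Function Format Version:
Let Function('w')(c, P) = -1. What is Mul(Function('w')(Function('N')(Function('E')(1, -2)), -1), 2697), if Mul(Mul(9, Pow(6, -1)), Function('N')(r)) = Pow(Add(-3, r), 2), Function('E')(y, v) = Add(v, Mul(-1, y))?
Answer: -2697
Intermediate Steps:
Function('N')(r) = Mul(Rational(2, 3), Pow(Add(-3, r), 2))
Mul(Function('w')(Function('N')(Function('E')(1, -2)), -1), 2697) = Mul(-1, 2697) = -2697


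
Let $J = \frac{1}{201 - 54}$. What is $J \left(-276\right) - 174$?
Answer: $- \frac{8618}{49} \approx -175.88$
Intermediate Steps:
$J = \frac{1}{147} \approx 0.0068027$
$J \left(-276\right) - 174 = \frac{1}{147} \left(-276\right) - 174 = - \frac{92}{49} - 174 = - \frac{8618}{49}$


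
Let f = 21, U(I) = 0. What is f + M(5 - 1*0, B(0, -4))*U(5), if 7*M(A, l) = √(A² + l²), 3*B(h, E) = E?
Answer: 21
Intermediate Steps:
B(h, E) = E/3
M(A, l) = √(A² + l²)/7
f + M(5 - 1*0, B(0, -4))*U(5) = 21 + (√((5 - 1*0)² + ((⅓)*(-4))²)/7)*0 = 21 + (√((5 + 0)² + (-4/3)²)/7)*0 = 21 + (√(5² + 16/9)/7)*0 = 21 + (√(25 + 16/9)/7)*0 = 21 + (√(241/9)/7)*0 = 21 + ((√241/3)/7)*0 = 21 + (√241/21)*0 = 21 + 0 = 21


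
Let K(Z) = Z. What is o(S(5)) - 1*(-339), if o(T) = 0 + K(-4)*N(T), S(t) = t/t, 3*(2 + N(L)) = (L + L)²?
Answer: 1025/3 ≈ 341.67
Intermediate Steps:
N(L) = -2 + 4*L²/3 (N(L) = -2 + (L + L)²/3 = -2 + (2*L)²/3 = -2 + (4*L²)/3 = -2 + 4*L²/3)
S(t) = 1
o(T) = 8 - 16*T²/3 (o(T) = 0 - 4*(-2 + 4*T²/3) = 0 + (8 - 16*T²/3) = 8 - 16*T²/3)
o(S(5)) - 1*(-339) = (8 - 16/3*1²) - 1*(-339) = (8 - 16/3*1) + 339 = (8 - 16/3) + 339 = 8/3 + 339 = 1025/3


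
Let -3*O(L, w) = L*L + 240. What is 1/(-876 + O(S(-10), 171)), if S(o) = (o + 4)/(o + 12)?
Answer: -1/959 ≈ -0.0010428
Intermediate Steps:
S(o) = (4 + o)/(12 + o)
O(L, w) = -80 - L**2/3 (O(L, w) = -(L*L + 240)/3 = -(L**2 + 240)/3 = -(240 + L**2)/3 = -80 - L**2/3)
1/(-876 + O(S(-10), 171)) = 1/(-876 + (-80 - (4 - 10)**2/(12 - 10)**2/3)) = 1/(-876 + (-80 - (-6/2)**2/3)) = 1/(-876 + (-80 - ((1/2)*(-6))**2/3)) = 1/(-876 + (-80 - 1/3*(-3)**2)) = 1/(-876 + (-80 - 1/3*9)) = 1/(-876 + (-80 - 3)) = 1/(-876 - 83) = 1/(-959) = -1/959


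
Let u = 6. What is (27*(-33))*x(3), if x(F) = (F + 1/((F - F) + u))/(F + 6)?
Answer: -627/2 ≈ -313.50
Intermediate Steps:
x(F) = (1/6 + F)/(6 + F) (x(F) = (F + 1/((F - F) + 6))/(F + 6) = (F + 1/(0 + 6))/(6 + F) = (F + 1/6)/(6 + F) = (1/6 + F)/(6 + F))
(27*(-33))*x(3) = (27*(-33))*((1/6 + 3)/(6 + 3)) = -891*19/(9*6) = -99*19/6 = -891*19/54 = -627/2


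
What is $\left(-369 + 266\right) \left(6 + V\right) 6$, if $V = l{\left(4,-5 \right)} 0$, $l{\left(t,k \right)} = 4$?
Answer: $-3708$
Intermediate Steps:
$V = 0$ ($V = 4 \cdot 0 = 0$)
$\left(-369 + 266\right) \left(6 + V\right) 6 = \left(-369 + 266\right) \left(6 + 0\right) 6 = - 103 \cdot 6 \cdot 6 = \left(-103\right) 36 = -3708$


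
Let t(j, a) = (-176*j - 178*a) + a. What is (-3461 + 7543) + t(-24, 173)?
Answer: -22315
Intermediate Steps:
t(j, a) = -177*a - 176*j (t(j, a) = (-178*a - 176*j) + a = -177*a - 176*j)
(-3461 + 7543) + t(-24, 173) = (-3461 + 7543) + (-177*173 - 176*(-24)) = 4082 + (-30621 + 4224) = 4082 - 26397 = -22315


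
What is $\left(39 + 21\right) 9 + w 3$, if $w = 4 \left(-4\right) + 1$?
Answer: $495$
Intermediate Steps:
$w = -15$ ($w = -16 + 1 = -15$)
$\left(39 + 21\right) 9 + w 3 = \left(39 + 21\right) 9 - 45 = 60 \cdot 9 - 45 = 540 - 45 = 495$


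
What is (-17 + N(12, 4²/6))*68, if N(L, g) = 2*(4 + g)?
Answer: -748/3 ≈ -249.33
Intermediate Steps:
N(L, g) = 8 + 2*g
(-17 + N(12, 4²/6))*68 = (-17 + (8 + 2*(4²/6)))*68 = (-17 + (8 + 2*(16*(⅙))))*68 = (-17 + (8 + 2*(8/3)))*68 = (-17 + (8 + 16/3))*68 = (-17 + 40/3)*68 = -11/3*68 = -748/3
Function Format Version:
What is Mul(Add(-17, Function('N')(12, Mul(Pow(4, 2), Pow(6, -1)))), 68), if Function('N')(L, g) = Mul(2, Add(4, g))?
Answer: Rational(-748, 3) ≈ -249.33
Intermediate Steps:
Function('N')(L, g) = Add(8, Mul(2, g))
Mul(Add(-17, Function('N')(12, Mul(Pow(4, 2), Pow(6, -1)))), 68) = Mul(Add(-17, Add(8, Mul(2, Mul(Pow(4, 2), Pow(6, -1))))), 68) = Mul(Add(-17, Add(8, Mul(2, Mul(16, Rational(1, 6))))), 68) = Mul(Add(-17, Add(8, Mul(2, Rational(8, 3)))), 68) = Mul(Add(-17, Add(8, Rational(16, 3))), 68) = Mul(Add(-17, Rational(40, 3)), 68) = Mul(Rational(-11, 3), 68) = Rational(-748, 3)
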